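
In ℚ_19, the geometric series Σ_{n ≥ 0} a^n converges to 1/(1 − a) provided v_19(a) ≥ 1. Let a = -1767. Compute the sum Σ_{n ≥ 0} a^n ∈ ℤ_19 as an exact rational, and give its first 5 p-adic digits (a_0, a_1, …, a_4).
Σ a^n = 1/(1 − a) = 1/1768;  first 5 digits = (1, 2, 18, 6, 18)

v_19(a) = 1 ≥ 1, so the series converges in ℤ_19 to 1/(1 − a) = 1/(1 − (-1767)) = 1/1768. Expand this rational in ℤ_19: compute digits iteratively via d_i = x_i mod 19, x_{i+1} = (x_i − d_i)/19. The first 5 digits are (1, 2, 18, 6, 18).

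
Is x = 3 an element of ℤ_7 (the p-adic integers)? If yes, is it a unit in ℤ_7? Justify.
x ∈ ℤ_7^× (unit); v_7(x) = 0

ℤ_7 = {x ∈ ℚ_7 : v_7(x) ≥ 0} and ℤ_7^× = {x ∈ ℤ_7 : v_7(x) = 0}. Here v_7(3) = v_7(num) − v_7(den) = 0; compare against these criteria.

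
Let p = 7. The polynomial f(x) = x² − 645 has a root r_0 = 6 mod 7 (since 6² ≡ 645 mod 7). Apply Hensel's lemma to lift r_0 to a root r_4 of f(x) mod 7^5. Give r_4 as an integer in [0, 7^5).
r_4 = 11731 (mod 16807)

Hensel's recurrence: r_{i+1} = r_i − f(r_i)·(f′(r_i))^{-1} mod 7^{i+2}, with f′(x) = 2x. Iterate:
  r_0 = 6 (mod 7)
  r_1 = 20 (mod 49)
  r_2 = 69 (mod 343)
  r_3 = 2127 (mod 2401)
  r_4 = 11731 (mod 16807)
Final: r_4 = 11731, and one checks f(r_4) ≡ 0 mod 7^5.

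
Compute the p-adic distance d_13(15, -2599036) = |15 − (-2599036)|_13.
d_13(15, -2599036) = 1/371293

Step 1 — x − y = 15 − (-2599036) = 2599051. Step 2 — v_13(2599051) = 5 (factor: 2599051 = (13^5 · 7); the sign does not affect v_p). Step 3 — |x − y|_13 = 13^{-5} = 1/371293.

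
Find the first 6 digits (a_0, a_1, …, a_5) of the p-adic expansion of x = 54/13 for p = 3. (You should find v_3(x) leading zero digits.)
(a_0, …, a_5) = (0, 0, 0, 2, 1, 2)

v_3(54/13) = 3, so a_0 = ... = a_2 = 0. Factor out: x = 3^3 · u with u = 2/13 a unit in ℤ_3. Expand u iteratively via a_{v+i} = u_i mod 3, u_{i+1} = (u_i − a_{v+i})/3:
  u_0 = 2/13;  a_3 = 2;  u_1 = (u_0 − 2)/3 = -8/13
  u_1 = -8/13;  a_4 = 1;  u_2 = (u_1 − 1)/3 = -7/13
  u_2 = -7/13;  a_5 = 2;  u_3 = (u_2 − 2)/3 = -11/13
Digits: (0, 0, 0, 2, 1, 2).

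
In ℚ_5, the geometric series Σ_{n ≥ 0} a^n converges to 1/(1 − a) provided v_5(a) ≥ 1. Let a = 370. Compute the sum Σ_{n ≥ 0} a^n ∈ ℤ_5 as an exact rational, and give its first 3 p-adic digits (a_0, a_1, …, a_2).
Σ a^n = 1/(1 − a) = -1/369;  first 3 digits = (1, 4, 0)

v_5(a) = 1 ≥ 1, so the series converges in ℤ_5 to 1/(1 − a) = 1/(1 − 370) = -1/369. Expand this rational in ℤ_5: compute digits iteratively via d_i = x_i mod 5, x_{i+1} = (x_i − d_i)/5. The first 3 digits are (1, 4, 0).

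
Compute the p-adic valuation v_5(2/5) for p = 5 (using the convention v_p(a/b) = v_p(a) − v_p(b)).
v_5(2/5) = -1

Factor powers of 5 from the numerator and denominator of the reduced fraction: 2 = 5^0 · 2 and 5 = 5^1 · 1. Apply v_p(a/b) = v_p(a) − v_p(b): v_5(2/5) = 0 − 1 = -1.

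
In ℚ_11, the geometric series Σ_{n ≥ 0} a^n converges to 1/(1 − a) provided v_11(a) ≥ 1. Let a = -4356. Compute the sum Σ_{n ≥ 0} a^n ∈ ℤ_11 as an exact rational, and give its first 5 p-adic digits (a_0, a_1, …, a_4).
Σ a^n = 1/(1 − a) = 1/4357;  first 5 digits = (1, 0, 8, 7, 8)

v_11(a) = 2 ≥ 1, so the series converges in ℤ_11 to 1/(1 − a) = 1/(1 − (-4356)) = 1/4357. Expand this rational in ℤ_11: compute digits iteratively via d_i = x_i mod 11, x_{i+1} = (x_i − d_i)/11. The first 5 digits are (1, 0, 8, 7, 8).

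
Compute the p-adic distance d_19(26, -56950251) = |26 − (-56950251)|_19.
d_19(26, -56950251) = 1/2476099

Step 1 — x − y = 26 − (-56950251) = 56950277. Step 2 — v_19(56950277) = 5 (factor: 56950277 = (19^5 · 23); the sign does not affect v_p). Step 3 — |x − y|_19 = 19^{-5} = 1/2476099.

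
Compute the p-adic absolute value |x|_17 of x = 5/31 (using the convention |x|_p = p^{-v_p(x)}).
|5/31|_17 = 1

Step 1 — compute v_17(x) by factoring powers of 17 out of the numerator and denominator: v_17(5/31) = 0. Step 2 — apply |x|_p = p^{-v_p(x)} = 17^{0} = 1.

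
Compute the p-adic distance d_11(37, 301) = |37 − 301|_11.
d_11(37, 301) = 1/11

Step 1 — x − y = 37 − 301 = -264. Step 2 — v_11(-264) = 1 (factor: -264 = −(11^1 · 24); the sign does not affect v_p). Step 3 — |x − y|_11 = 11^{-1} = 1/11.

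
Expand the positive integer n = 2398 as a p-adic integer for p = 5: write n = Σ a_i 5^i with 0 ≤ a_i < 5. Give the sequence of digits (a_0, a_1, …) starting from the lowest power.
(a_0, a_1, …) = (3, 4, 0, 4, 3)

Repeated division by 5 gives the digits low-to-high: 2398 = 3 + 4·5^1 + 4·5^3 + 3·5^4. Digit sequence: (3, 4, 0, 4, 3).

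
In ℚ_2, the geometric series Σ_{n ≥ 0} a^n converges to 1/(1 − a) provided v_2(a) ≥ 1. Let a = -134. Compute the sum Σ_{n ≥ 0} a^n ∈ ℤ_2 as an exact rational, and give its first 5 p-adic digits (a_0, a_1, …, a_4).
Σ a^n = 1/(1 − a) = 1/135;  first 5 digits = (1, 1, 1, 0, 1)

v_2(a) = 1 ≥ 1, so the series converges in ℤ_2 to 1/(1 − a) = 1/(1 − (-134)) = 1/135. Expand this rational in ℤ_2: compute digits iteratively via d_i = x_i mod 2, x_{i+1} = (x_i − d_i)/2. The first 5 digits are (1, 1, 1, 0, 1).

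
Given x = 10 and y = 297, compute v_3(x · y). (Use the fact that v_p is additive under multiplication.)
v_3(2970) = 3

v_p(x) = 0 (factor: 10 = 3^0 · 10); v_p(y) = 3 (factor: 297 = 3^3 · 11). Additivity: v_p(xy) = v_p(x) + v_p(y) = 0 + 3 = 3. (Direct check: xy = 2970 = 3^3 · (110).)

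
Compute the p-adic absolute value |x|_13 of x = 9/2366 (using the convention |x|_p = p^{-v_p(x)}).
|9/2366|_13 = 169

Step 1 — compute v_13(x) by factoring powers of 13 out of the numerator and denominator: v_13(9/2366) = -2. Step 2 — apply |x|_p = p^{-v_p(x)} = 13^{2} = 169.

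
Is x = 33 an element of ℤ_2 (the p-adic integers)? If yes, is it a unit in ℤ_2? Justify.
x ∈ ℤ_2^× (unit); v_2(x) = 0

ℤ_2 = {x ∈ ℚ_2 : v_2(x) ≥ 0} and ℤ_2^× = {x ∈ ℤ_2 : v_2(x) = 0}. Here v_2(33) = v_2(num) − v_2(den) = 0; compare against these criteria.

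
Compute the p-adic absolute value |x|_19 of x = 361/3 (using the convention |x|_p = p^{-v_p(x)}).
|361/3|_19 = 1/361

Step 1 — compute v_19(x) by factoring powers of 19 out of the numerator and denominator: v_19(361/3) = 2. Step 2 — apply |x|_p = p^{-v_p(x)} = 19^{-2} = 1/361.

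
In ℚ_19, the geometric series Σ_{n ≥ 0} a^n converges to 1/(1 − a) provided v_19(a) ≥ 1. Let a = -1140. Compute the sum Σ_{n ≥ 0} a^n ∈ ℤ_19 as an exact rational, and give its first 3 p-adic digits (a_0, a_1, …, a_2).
Σ a^n = 1/(1 − a) = 1/1141;  first 3 digits = (1, 16, 5)

v_19(a) = 1 ≥ 1, so the series converges in ℤ_19 to 1/(1 − a) = 1/(1 − (-1140)) = 1/1141. Expand this rational in ℤ_19: compute digits iteratively via d_i = x_i mod 19, x_{i+1} = (x_i − d_i)/19. The first 3 digits are (1, 16, 5).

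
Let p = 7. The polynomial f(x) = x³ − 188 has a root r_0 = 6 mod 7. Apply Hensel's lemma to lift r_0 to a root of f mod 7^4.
r_3 = 601 (mod 2401)

Hensel: r_{i+1} = r_i − f(r_i)/f′(r_i) mod 7^{i+2}, where f′(x) = 3x². Iterate:
  r_0 = 6 (mod 7)
  r_1 = 13 (mod 49)
  r_2 = 258 (mod 343)
  r_3 = 601 (mod 2401)
Final: r = 601 with f(r) ≡ 0 mod 7^4.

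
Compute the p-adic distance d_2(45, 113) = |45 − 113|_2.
d_2(45, 113) = 1/4

Step 1 — x − y = 45 − 113 = -68. Step 2 — v_2(-68) = 2 (factor: -68 = −(2^2 · 17); the sign does not affect v_p). Step 3 — |x − y|_2 = 2^{-2} = 1/4.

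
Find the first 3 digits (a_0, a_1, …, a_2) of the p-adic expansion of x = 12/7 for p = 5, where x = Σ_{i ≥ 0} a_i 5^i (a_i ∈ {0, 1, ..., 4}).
(a_0, …, a_2) = (1, 3, 3)

v_5(12/7) = 0 (numerator and denominator both coprime to 5), so x ∈ ℤ_5^×. Compute digits iteratively via a_i = x_i mod 5, x_{i+1} = (x_i − a_i)/5, with x_0 = x:
  x_0 = 12/7;  a_0 = 1;  x_1 = (x_0 − 1)/5 = 1/7
  x_1 = 1/7;  a_1 = 3;  x_2 = (x_1 − 3)/5 = -4/7
  x_2 = -4/7;  a_2 = 3;  x_3 = (x_2 − 3)/5 = -5/7
Digits: (1, 3, 3).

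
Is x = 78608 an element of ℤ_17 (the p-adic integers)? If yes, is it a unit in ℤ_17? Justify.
x ∈ ℤ_17 but not a unit; v_17(x) = 3 > 0

ℤ_17 = {x ∈ ℚ_17 : v_17(x) ≥ 0} and ℤ_17^× = {x ∈ ℤ_17 : v_17(x) = 0}. Here v_17(78608) = v_17(num) − v_17(den) = 3; compare against these criteria.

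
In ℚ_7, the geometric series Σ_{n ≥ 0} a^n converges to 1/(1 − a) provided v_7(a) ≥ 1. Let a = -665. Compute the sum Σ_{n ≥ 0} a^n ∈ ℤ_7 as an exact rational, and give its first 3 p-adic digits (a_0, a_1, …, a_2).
Σ a^n = 1/(1 − a) = 1/666;  first 3 digits = (1, 3, 2)

v_7(a) = 1 ≥ 1, so the series converges in ℤ_7 to 1/(1 − a) = 1/(1 − (-665)) = 1/666. Expand this rational in ℤ_7: compute digits iteratively via d_i = x_i mod 7, x_{i+1} = (x_i − d_i)/7. The first 3 digits are (1, 3, 2).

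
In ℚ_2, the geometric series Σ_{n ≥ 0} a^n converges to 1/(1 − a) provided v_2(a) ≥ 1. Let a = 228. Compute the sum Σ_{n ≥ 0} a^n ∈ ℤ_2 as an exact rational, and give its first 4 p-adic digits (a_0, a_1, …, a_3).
Σ a^n = 1/(1 − a) = -1/227;  first 4 digits = (1, 0, 1, 0)

v_2(a) = 2 ≥ 1, so the series converges in ℤ_2 to 1/(1 − a) = 1/(1 − 228) = -1/227. Expand this rational in ℤ_2: compute digits iteratively via d_i = x_i mod 2, x_{i+1} = (x_i − d_i)/2. The first 4 digits are (1, 0, 1, 0).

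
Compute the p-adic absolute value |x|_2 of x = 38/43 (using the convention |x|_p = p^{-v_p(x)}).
|38/43|_2 = 1/2

Step 1 — compute v_2(x) by factoring powers of 2 out of the numerator and denominator: v_2(38/43) = 1. Step 2 — apply |x|_p = p^{-v_p(x)} = 2^{-1} = 1/2.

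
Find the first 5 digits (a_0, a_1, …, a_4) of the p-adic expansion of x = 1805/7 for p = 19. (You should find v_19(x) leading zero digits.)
(a_0, …, a_4) = (0, 0, 17, 10, 13)

v_19(1805/7) = 2, so a_0 = ... = a_1 = 0. Factor out: x = 19^2 · u with u = 5/7 a unit in ℤ_19. Expand u iteratively via a_{v+i} = u_i mod 19, u_{i+1} = (u_i − a_{v+i})/19:
  u_0 = 5/7;  a_2 = 17;  u_1 = (u_0 − 17)/19 = -6/7
  u_1 = -6/7;  a_3 = 10;  u_2 = (u_1 − 10)/19 = -4/7
  u_2 = -4/7;  a_4 = 13;  u_3 = (u_2 − 13)/19 = -5/7
Digits: (0, 0, 17, 10, 13).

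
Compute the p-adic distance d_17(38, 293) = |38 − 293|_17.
d_17(38, 293) = 1/17

Step 1 — x − y = 38 − 293 = -255. Step 2 — v_17(-255) = 1 (factor: -255 = −(17^1 · 15); the sign does not affect v_p). Step 3 — |x − y|_17 = 17^{-1} = 1/17.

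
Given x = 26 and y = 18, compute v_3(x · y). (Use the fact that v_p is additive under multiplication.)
v_3(468) = 2

v_p(x) = 0 (factor: 26 = 3^0 · 26); v_p(y) = 2 (factor: 18 = 3^2 · 2). Additivity: v_p(xy) = v_p(x) + v_p(y) = 0 + 2 = 2. (Direct check: xy = 468 = 3^2 · (52).)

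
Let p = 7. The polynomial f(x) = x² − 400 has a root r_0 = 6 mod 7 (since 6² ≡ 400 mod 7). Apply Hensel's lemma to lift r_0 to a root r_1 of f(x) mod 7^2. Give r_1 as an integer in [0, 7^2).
r_1 = 20 (mod 49)

Hensel's recurrence: r_{i+1} = r_i − f(r_i)·(f′(r_i))^{-1} mod 7^{i+2}, with f′(x) = 2x. Iterate:
  r_0 = 6 (mod 7)
  r_1 = 20 (mod 49)
Final: r_1 = 20, and one checks f(r_1) ≡ 0 mod 7^2.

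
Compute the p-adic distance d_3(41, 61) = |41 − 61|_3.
d_3(41, 61) = 1

Step 1 — x − y = 41 − 61 = -20. Step 2 — v_3(-20) = 0 (factor: -20 = −(3^0 · 20); the sign does not affect v_p). Step 3 — |x − y|_3 = 3^{0} = 1.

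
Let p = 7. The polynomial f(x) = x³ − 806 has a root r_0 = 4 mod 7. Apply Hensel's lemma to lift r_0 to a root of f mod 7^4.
r_3 = 2251 (mod 2401)

Hensel: r_{i+1} = r_i − f(r_i)/f′(r_i) mod 7^{i+2}, where f′(x) = 3x². Iterate:
  r_0 = 4 (mod 7)
  r_1 = 46 (mod 49)
  r_2 = 193 (mod 343)
  r_3 = 2251 (mod 2401)
Final: r = 2251 with f(r) ≡ 0 mod 7^4.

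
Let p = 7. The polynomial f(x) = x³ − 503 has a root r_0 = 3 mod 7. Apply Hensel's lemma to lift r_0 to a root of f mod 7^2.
r_1 = 17 (mod 49)

Hensel: r_{i+1} = r_i − f(r_i)/f′(r_i) mod 7^{i+2}, where f′(x) = 3x². Iterate:
  r_0 = 3 (mod 7)
  r_1 = 17 (mod 49)
Final: r = 17 with f(r) ≡ 0 mod 7^2.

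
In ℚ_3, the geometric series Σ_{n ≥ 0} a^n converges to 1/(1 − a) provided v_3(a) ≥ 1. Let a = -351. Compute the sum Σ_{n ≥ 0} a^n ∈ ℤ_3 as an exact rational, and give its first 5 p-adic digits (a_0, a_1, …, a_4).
Σ a^n = 1/(1 − a) = 1/352;  first 5 digits = (1, 0, 0, 2, 1)

v_3(a) = 3 ≥ 1, so the series converges in ℤ_3 to 1/(1 − a) = 1/(1 − (-351)) = 1/352. Expand this rational in ℤ_3: compute digits iteratively via d_i = x_i mod 3, x_{i+1} = (x_i − d_i)/3. The first 5 digits are (1, 0, 0, 2, 1).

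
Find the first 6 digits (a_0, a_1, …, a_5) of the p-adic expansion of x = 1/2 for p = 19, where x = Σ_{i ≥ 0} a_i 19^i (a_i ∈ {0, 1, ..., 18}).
(a_0, …, a_5) = (10, 9, 9, 9, 9, 9)

v_19(1/2) = 0 (numerator and denominator both coprime to 19), so x ∈ ℤ_19^×. Compute digits iteratively via a_i = x_i mod 19, x_{i+1} = (x_i − a_i)/19, with x_0 = x:
  x_0 = 1/2;  a_0 = 10;  x_1 = (x_0 − 10)/19 = -1/2
  x_1 = -1/2;  a_1 = 9;  x_2 = (x_1 − 9)/19 = -1/2
  x_2 = -1/2;  a_2 = 9;  x_3 = (x_2 − 9)/19 = -1/2
  x_3 = -1/2;  a_3 = 9;  x_4 = (x_3 − 9)/19 = -1/2
  x_4 = -1/2;  a_4 = 9;  x_5 = (x_4 − 9)/19 = -1/2
  x_5 = -1/2;  a_5 = 9;  x_6 = (x_5 − 9)/19 = -1/2
Digits: (10, 9, 9, 9, 9, 9).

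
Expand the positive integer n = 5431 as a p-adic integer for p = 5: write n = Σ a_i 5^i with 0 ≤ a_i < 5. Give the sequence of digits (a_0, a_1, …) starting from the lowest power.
(a_0, a_1, …) = (1, 1, 2, 3, 3, 1)

Repeated division by 5 gives the digits low-to-high: 5431 = 1 + 1·5^1 + 2·5^2 + 3·5^3 + 3·5^4 + 1·5^5. Digit sequence: (1, 1, 2, 3, 3, 1).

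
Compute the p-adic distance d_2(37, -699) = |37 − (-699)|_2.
d_2(37, -699) = 1/32

Step 1 — x − y = 37 − (-699) = 736. Step 2 — v_2(736) = 5 (factor: 736 = (2^5 · 23); the sign does not affect v_p). Step 3 — |x − y|_2 = 2^{-5} = 1/32.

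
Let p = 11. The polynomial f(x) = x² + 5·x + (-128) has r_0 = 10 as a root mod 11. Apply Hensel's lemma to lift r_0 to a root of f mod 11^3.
r_2 = 285 (mod 1331)

Hensel: r_{i+1} = r_i − f(r_i)·(f′(r_i))^{-1} mod 11^{i+2}, f′(x) = 2x + 5. Iterate:
  r_0 = 10 (mod 11)
  r_1 = 43 (mod 121)
  r_2 = 285 (mod 1331)
Final: r = 285 satisfies f(r) ≡ 0 mod 11^3.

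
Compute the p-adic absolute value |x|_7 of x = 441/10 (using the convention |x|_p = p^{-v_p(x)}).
|441/10|_7 = 1/49

Step 1 — compute v_7(x) by factoring powers of 7 out of the numerator and denominator: v_7(441/10) = 2. Step 2 — apply |x|_p = p^{-v_p(x)} = 7^{-2} = 1/49.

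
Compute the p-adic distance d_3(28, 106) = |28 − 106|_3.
d_3(28, 106) = 1/3

Step 1 — x − y = 28 − 106 = -78. Step 2 — v_3(-78) = 1 (factor: -78 = −(3^1 · 26); the sign does not affect v_p). Step 3 — |x − y|_3 = 3^{-1} = 1/3.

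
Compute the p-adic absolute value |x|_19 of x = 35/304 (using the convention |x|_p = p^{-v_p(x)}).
|35/304|_19 = 19

Step 1 — compute v_19(x) by factoring powers of 19 out of the numerator and denominator: v_19(35/304) = -1. Step 2 — apply |x|_p = p^{-v_p(x)} = 19^{1} = 19.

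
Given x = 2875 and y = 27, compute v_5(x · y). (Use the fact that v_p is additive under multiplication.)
v_5(77625) = 3

v_p(x) = 3 (factor: 2875 = 5^3 · 23); v_p(y) = 0 (factor: 27 = 5^0 · 27). Additivity: v_p(xy) = v_p(x) + v_p(y) = 3 + 0 = 3. (Direct check: xy = 77625 = 5^3 · (621).)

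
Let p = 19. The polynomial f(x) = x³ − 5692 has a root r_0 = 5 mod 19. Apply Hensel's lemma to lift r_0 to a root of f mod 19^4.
r_3 = 20791 (mod 130321)

Hensel: r_{i+1} = r_i − f(r_i)/f′(r_i) mod 19^{i+2}, where f′(x) = 3x². Iterate:
  r_0 = 5 (mod 19)
  r_1 = 214 (mod 361)
  r_2 = 214 (mod 6859)
  r_3 = 20791 (mod 130321)
Final: r = 20791 with f(r) ≡ 0 mod 19^4.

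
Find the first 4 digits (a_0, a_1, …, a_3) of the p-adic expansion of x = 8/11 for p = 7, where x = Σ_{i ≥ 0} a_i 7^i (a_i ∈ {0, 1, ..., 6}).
(a_0, …, a_3) = (2, 3, 4, 0)

v_7(8/11) = 0 (numerator and denominator both coprime to 7), so x ∈ ℤ_7^×. Compute digits iteratively via a_i = x_i mod 7, x_{i+1} = (x_i − a_i)/7, with x_0 = x:
  x_0 = 8/11;  a_0 = 2;  x_1 = (x_0 − 2)/7 = -2/11
  x_1 = -2/11;  a_1 = 3;  x_2 = (x_1 − 3)/7 = -5/11
  x_2 = -5/11;  a_2 = 4;  x_3 = (x_2 − 4)/7 = -7/11
  x_3 = -7/11;  a_3 = 0;  x_4 = (x_3 − 0)/7 = -1/11
Digits: (2, 3, 4, 0).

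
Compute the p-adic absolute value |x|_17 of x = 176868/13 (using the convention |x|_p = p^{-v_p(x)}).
|176868/13|_17 = 1/4913

Step 1 — compute v_17(x) by factoring powers of 17 out of the numerator and denominator: v_17(176868/13) = 3. Step 2 — apply |x|_p = p^{-v_p(x)} = 17^{-3} = 1/4913.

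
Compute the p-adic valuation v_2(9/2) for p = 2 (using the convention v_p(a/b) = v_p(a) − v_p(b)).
v_2(9/2) = -1

Factor powers of 2 from the numerator and denominator of the reduced fraction: 9 = 2^0 · 9 and 2 = 2^1 · 1. Apply v_p(a/b) = v_p(a) − v_p(b): v_2(9/2) = 0 − 1 = -1.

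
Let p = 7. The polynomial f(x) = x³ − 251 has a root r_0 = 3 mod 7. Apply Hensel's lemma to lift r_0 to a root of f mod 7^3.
r_2 = 220 (mod 343)

Hensel: r_{i+1} = r_i − f(r_i)/f′(r_i) mod 7^{i+2}, where f′(x) = 3x². Iterate:
  r_0 = 3 (mod 7)
  r_1 = 24 (mod 49)
  r_2 = 220 (mod 343)
Final: r = 220 with f(r) ≡ 0 mod 7^3.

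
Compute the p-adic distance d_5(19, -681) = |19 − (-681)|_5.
d_5(19, -681) = 1/25

Step 1 — x − y = 19 − (-681) = 700. Step 2 — v_5(700) = 2 (factor: 700 = (5^2 · 28); the sign does not affect v_p). Step 3 — |x − y|_5 = 5^{-2} = 1/25.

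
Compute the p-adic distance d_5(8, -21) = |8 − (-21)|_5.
d_5(8, -21) = 1

Step 1 — x − y = 8 − (-21) = 29. Step 2 — v_5(29) = 0 (factor: 29 = (5^0 · 29); the sign does not affect v_p). Step 3 — |x − y|_5 = 5^{0} = 1.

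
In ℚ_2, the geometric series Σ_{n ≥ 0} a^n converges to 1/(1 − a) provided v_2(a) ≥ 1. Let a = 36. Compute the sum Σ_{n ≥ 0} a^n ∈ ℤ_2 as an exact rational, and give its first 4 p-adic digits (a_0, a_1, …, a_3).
Σ a^n = 1/(1 − a) = -1/35;  first 4 digits = (1, 0, 1, 0)

v_2(a) = 2 ≥ 1, so the series converges in ℤ_2 to 1/(1 − a) = 1/(1 − 36) = -1/35. Expand this rational in ℤ_2: compute digits iteratively via d_i = x_i mod 2, x_{i+1} = (x_i − d_i)/2. The first 4 digits are (1, 0, 1, 0).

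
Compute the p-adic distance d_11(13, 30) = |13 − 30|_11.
d_11(13, 30) = 1

Step 1 — x − y = 13 − 30 = -17. Step 2 — v_11(-17) = 0 (factor: -17 = −(11^0 · 17); the sign does not affect v_p). Step 3 — |x − y|_11 = 11^{0} = 1.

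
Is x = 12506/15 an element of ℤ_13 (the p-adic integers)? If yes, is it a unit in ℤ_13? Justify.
x ∈ ℤ_13 but not a unit; v_13(x) = 2 > 0

ℤ_13 = {x ∈ ℚ_13 : v_13(x) ≥ 0} and ℤ_13^× = {x ∈ ℤ_13 : v_13(x) = 0}. Here v_13(12506/15) = v_13(num) − v_13(den) = 2; compare against these criteria.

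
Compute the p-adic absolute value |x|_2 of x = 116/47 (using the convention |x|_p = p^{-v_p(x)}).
|116/47|_2 = 1/4

Step 1 — compute v_2(x) by factoring powers of 2 out of the numerator and denominator: v_2(116/47) = 2. Step 2 — apply |x|_p = p^{-v_p(x)} = 2^{-2} = 1/4.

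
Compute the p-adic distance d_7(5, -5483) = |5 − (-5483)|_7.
d_7(5, -5483) = 1/343

Step 1 — x − y = 5 − (-5483) = 5488. Step 2 — v_7(5488) = 3 (factor: 5488 = (7^3 · 16); the sign does not affect v_p). Step 3 — |x − y|_7 = 7^{-3} = 1/343.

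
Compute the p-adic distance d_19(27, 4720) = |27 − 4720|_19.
d_19(27, 4720) = 1/361

Step 1 — x − y = 27 − 4720 = -4693. Step 2 — v_19(-4693) = 2 (factor: -4693 = −(19^2 · 13); the sign does not affect v_p). Step 3 — |x − y|_19 = 19^{-2} = 1/361.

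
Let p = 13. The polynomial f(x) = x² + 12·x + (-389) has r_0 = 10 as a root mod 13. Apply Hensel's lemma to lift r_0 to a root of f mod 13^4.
r_3 = 6263 (mod 28561)

Hensel: r_{i+1} = r_i − f(r_i)·(f′(r_i))^{-1} mod 13^{i+2}, f′(x) = 2x + 12. Iterate:
  r_0 = 10 (mod 13)
  r_1 = 10 (mod 169)
  r_2 = 1869 (mod 2197)
  r_3 = 6263 (mod 28561)
Final: r = 6263 satisfies f(r) ≡ 0 mod 13^4.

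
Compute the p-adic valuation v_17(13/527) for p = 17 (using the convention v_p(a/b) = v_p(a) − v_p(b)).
v_17(13/527) = -1

Factor powers of 17 from the numerator and denominator of the reduced fraction: 13 = 17^0 · 13 and 527 = 17^1 · 31. Apply v_p(a/b) = v_p(a) − v_p(b): v_17(13/527) = 0 − 1 = -1.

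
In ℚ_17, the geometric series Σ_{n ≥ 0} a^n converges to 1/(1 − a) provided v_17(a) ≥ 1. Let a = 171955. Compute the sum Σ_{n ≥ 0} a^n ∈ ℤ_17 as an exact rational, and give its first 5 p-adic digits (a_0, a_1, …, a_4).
Σ a^n = 1/(1 − a) = -1/171954;  first 5 digits = (1, 0, 0, 1, 2)

v_17(a) = 3 ≥ 1, so the series converges in ℤ_17 to 1/(1 − a) = 1/(1 − 171955) = -1/171954. Expand this rational in ℤ_17: compute digits iteratively via d_i = x_i mod 17, x_{i+1} = (x_i − d_i)/17. The first 5 digits are (1, 0, 0, 1, 2).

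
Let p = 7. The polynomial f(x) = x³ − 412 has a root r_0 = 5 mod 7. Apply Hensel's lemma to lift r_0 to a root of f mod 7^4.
r_3 = 1503 (mod 2401)

Hensel: r_{i+1} = r_i − f(r_i)/f′(r_i) mod 7^{i+2}, where f′(x) = 3x². Iterate:
  r_0 = 5 (mod 7)
  r_1 = 33 (mod 49)
  r_2 = 131 (mod 343)
  r_3 = 1503 (mod 2401)
Final: r = 1503 with f(r) ≡ 0 mod 7^4.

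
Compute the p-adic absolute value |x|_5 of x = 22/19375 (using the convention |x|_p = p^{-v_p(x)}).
|22/19375|_5 = 625

Step 1 — compute v_5(x) by factoring powers of 5 out of the numerator and denominator: v_5(22/19375) = -4. Step 2 — apply |x|_p = p^{-v_p(x)} = 5^{4} = 625.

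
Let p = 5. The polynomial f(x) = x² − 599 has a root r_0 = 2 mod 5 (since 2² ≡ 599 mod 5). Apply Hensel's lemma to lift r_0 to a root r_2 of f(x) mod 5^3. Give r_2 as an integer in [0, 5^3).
r_2 = 82 (mod 125)

Hensel's recurrence: r_{i+1} = r_i − f(r_i)·(f′(r_i))^{-1} mod 5^{i+2}, with f′(x) = 2x. Iterate:
  r_0 = 2 (mod 5)
  r_1 = 7 (mod 25)
  r_2 = 82 (mod 125)
Final: r_2 = 82, and one checks f(r_2) ≡ 0 mod 5^3.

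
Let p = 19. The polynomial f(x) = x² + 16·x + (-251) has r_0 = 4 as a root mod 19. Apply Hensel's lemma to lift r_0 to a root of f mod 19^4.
r_3 = 87689 (mod 130321)

Hensel: r_{i+1} = r_i − f(r_i)·(f′(r_i))^{-1} mod 19^{i+2}, f′(x) = 2x + 16. Iterate:
  r_0 = 4 (mod 19)
  r_1 = 327 (mod 361)
  r_2 = 5381 (mod 6859)
  r_3 = 87689 (mod 130321)
Final: r = 87689 satisfies f(r) ≡ 0 mod 19^4.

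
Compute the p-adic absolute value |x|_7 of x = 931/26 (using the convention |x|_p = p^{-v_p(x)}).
|931/26|_7 = 1/49

Step 1 — compute v_7(x) by factoring powers of 7 out of the numerator and denominator: v_7(931/26) = 2. Step 2 — apply |x|_p = p^{-v_p(x)} = 7^{-2} = 1/49.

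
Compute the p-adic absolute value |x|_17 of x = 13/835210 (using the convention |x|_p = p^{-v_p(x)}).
|13/835210|_17 = 83521

Step 1 — compute v_17(x) by factoring powers of 17 out of the numerator and denominator: v_17(13/835210) = -4. Step 2 — apply |x|_p = p^{-v_p(x)} = 17^{4} = 83521.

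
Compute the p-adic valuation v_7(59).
v_7(59) = 0

v_7(n) is the largest exponent k such that 7^k divides n. Factor out: 59 = 7^0 · 59. (Sign doesn't affect v_p.) So v_7(59) = 0.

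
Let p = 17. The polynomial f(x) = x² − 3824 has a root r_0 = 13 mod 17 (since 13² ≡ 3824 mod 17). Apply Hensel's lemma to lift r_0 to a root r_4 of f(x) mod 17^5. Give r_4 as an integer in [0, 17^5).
r_4 = 332448 (mod 1419857)

Hensel's recurrence: r_{i+1} = r_i − f(r_i)·(f′(r_i))^{-1} mod 17^{i+2}, with f′(x) = 2x. Iterate:
  r_0 = 13 (mod 17)
  r_1 = 98 (mod 289)
  r_2 = 3277 (mod 4913)
  r_3 = 81885 (mod 83521)
  r_4 = 332448 (mod 1419857)
Final: r_4 = 332448, and one checks f(r_4) ≡ 0 mod 17^5.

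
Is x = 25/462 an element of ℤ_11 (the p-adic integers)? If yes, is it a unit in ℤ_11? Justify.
x ∉ ℤ_11 (v_11(x) = -1 < 0)

ℤ_11 = {x ∈ ℚ_11 : v_11(x) ≥ 0} and ℤ_11^× = {x ∈ ℤ_11 : v_11(x) = 0}. Here v_11(25/462) = v_11(num) − v_11(den) = -1; compare against these criteria.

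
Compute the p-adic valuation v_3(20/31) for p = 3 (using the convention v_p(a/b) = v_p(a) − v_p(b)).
v_3(20/31) = 0

Factor powers of 3 from the numerator and denominator of the reduced fraction: 20 = 3^0 · 20 and 31 = 3^0 · 31. Apply v_p(a/b) = v_p(a) − v_p(b): v_3(20/31) = 0 − 0 = 0.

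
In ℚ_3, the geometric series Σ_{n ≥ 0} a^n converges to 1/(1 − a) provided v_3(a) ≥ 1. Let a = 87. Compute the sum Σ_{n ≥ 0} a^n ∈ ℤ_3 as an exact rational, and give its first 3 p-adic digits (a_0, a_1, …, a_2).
Σ a^n = 1/(1 − a) = -1/86;  first 3 digits = (1, 2, 1)

v_3(a) = 1 ≥ 1, so the series converges in ℤ_3 to 1/(1 − a) = 1/(1 − 87) = -1/86. Expand this rational in ℤ_3: compute digits iteratively via d_i = x_i mod 3, x_{i+1} = (x_i − d_i)/3. The first 3 digits are (1, 2, 1).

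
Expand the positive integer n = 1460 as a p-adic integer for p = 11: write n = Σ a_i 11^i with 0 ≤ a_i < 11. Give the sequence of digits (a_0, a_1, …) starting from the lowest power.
(a_0, a_1, …) = (8, 0, 1, 1)

Repeated division by 11 gives the digits low-to-high: 1460 = 8 + 1·11^2 + 1·11^3. Digit sequence: (8, 0, 1, 1).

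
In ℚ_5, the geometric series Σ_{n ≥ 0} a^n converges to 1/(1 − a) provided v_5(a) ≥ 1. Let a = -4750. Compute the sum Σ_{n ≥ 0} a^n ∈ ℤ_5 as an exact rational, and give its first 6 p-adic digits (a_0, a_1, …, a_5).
Σ a^n = 1/(1 − a) = 1/4751;  first 6 digits = (1, 0, 0, 2, 2, 3)

v_5(a) = 3 ≥ 1, so the series converges in ℤ_5 to 1/(1 − a) = 1/(1 − (-4750)) = 1/4751. Expand this rational in ℤ_5: compute digits iteratively via d_i = x_i mod 5, x_{i+1} = (x_i − d_i)/5. The first 6 digits are (1, 0, 0, 2, 2, 3).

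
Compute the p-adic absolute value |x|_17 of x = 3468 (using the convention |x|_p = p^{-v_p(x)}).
|3468|_17 = 1/289

Step 1 — compute v_17(x) by factoring powers of 17 out of the numerator and denominator: v_17(3468) = 2. Step 2 — apply |x|_p = p^{-v_p(x)} = 17^{-2} = 1/289.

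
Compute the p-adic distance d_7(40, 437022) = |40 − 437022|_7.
d_7(40, 437022) = 1/16807

Step 1 — x − y = 40 − 437022 = -436982. Step 2 — v_7(-436982) = 5 (factor: -436982 = −(7^5 · 26); the sign does not affect v_p). Step 3 — |x − y|_7 = 7^{-5} = 1/16807.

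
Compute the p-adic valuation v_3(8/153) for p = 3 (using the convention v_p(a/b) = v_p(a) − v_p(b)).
v_3(8/153) = -2

Factor powers of 3 from the numerator and denominator of the reduced fraction: 8 = 3^0 · 8 and 153 = 3^2 · 17. Apply v_p(a/b) = v_p(a) − v_p(b): v_3(8/153) = 0 − 2 = -2.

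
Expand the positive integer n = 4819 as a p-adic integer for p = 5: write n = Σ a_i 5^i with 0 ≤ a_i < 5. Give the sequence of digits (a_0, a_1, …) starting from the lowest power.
(a_0, a_1, …) = (4, 3, 2, 3, 2, 1)

Repeated division by 5 gives the digits low-to-high: 4819 = 4 + 3·5^1 + 2·5^2 + 3·5^3 + 2·5^4 + 1·5^5. Digit sequence: (4, 3, 2, 3, 2, 1).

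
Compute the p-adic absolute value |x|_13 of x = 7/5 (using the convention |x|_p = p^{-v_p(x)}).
|7/5|_13 = 1

Step 1 — compute v_13(x) by factoring powers of 13 out of the numerator and denominator: v_13(7/5) = 0. Step 2 — apply |x|_p = p^{-v_p(x)} = 13^{0} = 1.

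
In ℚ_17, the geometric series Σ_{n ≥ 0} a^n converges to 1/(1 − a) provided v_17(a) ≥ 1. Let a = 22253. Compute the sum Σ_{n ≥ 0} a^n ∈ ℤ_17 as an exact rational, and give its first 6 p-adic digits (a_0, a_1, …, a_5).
Σ a^n = 1/(1 − a) = -1/22252;  first 6 digits = (1, 0, 9, 4, 13, 8)

v_17(a) = 2 ≥ 1, so the series converges in ℤ_17 to 1/(1 − a) = 1/(1 − 22253) = -1/22252. Expand this rational in ℤ_17: compute digits iteratively via d_i = x_i mod 17, x_{i+1} = (x_i − d_i)/17. The first 6 digits are (1, 0, 9, 4, 13, 8).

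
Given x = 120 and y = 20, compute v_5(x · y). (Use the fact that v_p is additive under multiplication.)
v_5(2400) = 2

v_p(x) = 1 (factor: 120 = 5^1 · 24); v_p(y) = 1 (factor: 20 = 5^1 · 4). Additivity: v_p(xy) = v_p(x) + v_p(y) = 1 + 1 = 2. (Direct check: xy = 2400 = 5^2 · (96).)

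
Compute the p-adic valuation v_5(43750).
v_5(43750) = 5

v_5(n) is the largest exponent k such that 5^k divides n. Factor out: 43750 = 5^5 · 14. (Sign doesn't affect v_p.) So v_5(43750) = 5.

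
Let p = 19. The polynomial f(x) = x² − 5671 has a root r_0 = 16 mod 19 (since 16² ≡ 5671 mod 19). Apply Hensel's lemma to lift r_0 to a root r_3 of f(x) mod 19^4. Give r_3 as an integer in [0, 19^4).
r_3 = 36838 (mod 130321)

Hensel's recurrence: r_{i+1} = r_i − f(r_i)·(f′(r_i))^{-1} mod 19^{i+2}, with f′(x) = 2x. Iterate:
  r_0 = 16 (mod 19)
  r_1 = 16 (mod 361)
  r_2 = 2543 (mod 6859)
  r_3 = 36838 (mod 130321)
Final: r_3 = 36838, and one checks f(r_3) ≡ 0 mod 19^4.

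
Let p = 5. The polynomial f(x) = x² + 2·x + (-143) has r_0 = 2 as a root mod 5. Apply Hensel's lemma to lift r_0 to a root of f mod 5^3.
r_2 = 112 (mod 125)

Hensel: r_{i+1} = r_i − f(r_i)·(f′(r_i))^{-1} mod 5^{i+2}, f′(x) = 2x + 2. Iterate:
  r_0 = 2 (mod 5)
  r_1 = 12 (mod 25)
  r_2 = 112 (mod 125)
Final: r = 112 satisfies f(r) ≡ 0 mod 5^3.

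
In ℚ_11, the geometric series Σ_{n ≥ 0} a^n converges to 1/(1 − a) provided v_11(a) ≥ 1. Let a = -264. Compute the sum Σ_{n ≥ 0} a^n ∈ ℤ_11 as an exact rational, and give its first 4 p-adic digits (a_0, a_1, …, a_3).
Σ a^n = 1/(1 − a) = 1/265;  first 4 digits = (1, 9, 1, 0)

v_11(a) = 1 ≥ 1, so the series converges in ℤ_11 to 1/(1 − a) = 1/(1 − (-264)) = 1/265. Expand this rational in ℤ_11: compute digits iteratively via d_i = x_i mod 11, x_{i+1} = (x_i − d_i)/11. The first 4 digits are (1, 9, 1, 0).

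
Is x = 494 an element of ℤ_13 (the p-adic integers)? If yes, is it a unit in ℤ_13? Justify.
x ∈ ℤ_13 but not a unit; v_13(x) = 1 > 0

ℤ_13 = {x ∈ ℚ_13 : v_13(x) ≥ 0} and ℤ_13^× = {x ∈ ℤ_13 : v_13(x) = 0}. Here v_13(494) = v_13(num) − v_13(den) = 1; compare against these criteria.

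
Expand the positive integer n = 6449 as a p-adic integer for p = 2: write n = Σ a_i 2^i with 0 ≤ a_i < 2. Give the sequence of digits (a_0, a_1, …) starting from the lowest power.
(a_0, a_1, …) = (1, 0, 0, 0, 1, 1, 0, 0, 1, 0, 0, 1, 1)

Repeated division by 2 gives the digits low-to-high: 6449 = 1 + 1·2^4 + 1·2^5 + 1·2^8 + 1·2^11 + 1·2^12. Digit sequence: (1, 0, 0, 0, 1, 1, 0, 0, 1, 0, 0, 1, 1).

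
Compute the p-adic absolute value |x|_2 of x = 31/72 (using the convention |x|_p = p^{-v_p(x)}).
|31/72|_2 = 8

Step 1 — compute v_2(x) by factoring powers of 2 out of the numerator and denominator: v_2(31/72) = -3. Step 2 — apply |x|_p = p^{-v_p(x)} = 2^{3} = 8.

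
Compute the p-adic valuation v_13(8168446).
v_13(8168446) = 5

v_13(n) is the largest exponent k such that 13^k divides n. Factor out: 8168446 = 13^5 · 22. (Sign doesn't affect v_p.) So v_13(8168446) = 5.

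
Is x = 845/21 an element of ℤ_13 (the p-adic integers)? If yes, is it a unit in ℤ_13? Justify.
x ∈ ℤ_13 but not a unit; v_13(x) = 2 > 0

ℤ_13 = {x ∈ ℚ_13 : v_13(x) ≥ 0} and ℤ_13^× = {x ∈ ℤ_13 : v_13(x) = 0}. Here v_13(845/21) = v_13(num) − v_13(den) = 2; compare against these criteria.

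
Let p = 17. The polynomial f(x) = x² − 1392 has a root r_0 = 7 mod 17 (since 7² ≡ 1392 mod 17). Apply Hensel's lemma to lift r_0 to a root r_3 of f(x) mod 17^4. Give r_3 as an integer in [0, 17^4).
r_3 = 21427 (mod 83521)

Hensel's recurrence: r_{i+1} = r_i − f(r_i)·(f′(r_i))^{-1} mod 17^{i+2}, with f′(x) = 2x. Iterate:
  r_0 = 7 (mod 17)
  r_1 = 41 (mod 289)
  r_2 = 1775 (mod 4913)
  r_3 = 21427 (mod 83521)
Final: r_3 = 21427, and one checks f(r_3) ≡ 0 mod 17^4.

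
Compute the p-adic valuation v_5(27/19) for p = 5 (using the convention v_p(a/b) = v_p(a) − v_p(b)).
v_5(27/19) = 0

Factor powers of 5 from the numerator and denominator of the reduced fraction: 27 = 5^0 · 27 and 19 = 5^0 · 19. Apply v_p(a/b) = v_p(a) − v_p(b): v_5(27/19) = 0 − 0 = 0.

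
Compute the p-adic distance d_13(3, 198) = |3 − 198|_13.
d_13(3, 198) = 1/13

Step 1 — x − y = 3 − 198 = -195. Step 2 — v_13(-195) = 1 (factor: -195 = −(13^1 · 15); the sign does not affect v_p). Step 3 — |x − y|_13 = 13^{-1} = 1/13.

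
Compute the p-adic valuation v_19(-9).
v_19(-9) = 0

v_19(n) is the largest exponent k such that 19^k divides n. Factor out: -9 = -19^0 · 9. (Sign doesn't affect v_p.) So v_19(-9) = 0.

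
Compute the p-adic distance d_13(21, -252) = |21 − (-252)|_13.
d_13(21, -252) = 1/13

Step 1 — x − y = 21 − (-252) = 273. Step 2 — v_13(273) = 1 (factor: 273 = (13^1 · 21); the sign does not affect v_p). Step 3 — |x − y|_13 = 13^{-1} = 1/13.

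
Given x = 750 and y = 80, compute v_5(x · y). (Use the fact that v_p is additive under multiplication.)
v_5(60000) = 4

v_p(x) = 3 (factor: 750 = 5^3 · 6); v_p(y) = 1 (factor: 80 = 5^1 · 16). Additivity: v_p(xy) = v_p(x) + v_p(y) = 3 + 1 = 4. (Direct check: xy = 60000 = 5^4 · (96).)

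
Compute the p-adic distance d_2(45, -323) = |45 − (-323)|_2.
d_2(45, -323) = 1/16

Step 1 — x − y = 45 − (-323) = 368. Step 2 — v_2(368) = 4 (factor: 368 = (2^4 · 23); the sign does not affect v_p). Step 3 — |x − y|_2 = 2^{-4} = 1/16.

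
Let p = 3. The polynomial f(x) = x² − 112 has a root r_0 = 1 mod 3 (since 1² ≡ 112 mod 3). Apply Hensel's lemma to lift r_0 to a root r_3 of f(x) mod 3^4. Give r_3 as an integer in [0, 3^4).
r_3 = 52 (mod 81)

Hensel's recurrence: r_{i+1} = r_i − f(r_i)·(f′(r_i))^{-1} mod 3^{i+2}, with f′(x) = 2x. Iterate:
  r_0 = 1 (mod 3)
  r_1 = 7 (mod 9)
  r_2 = 25 (mod 27)
  r_3 = 52 (mod 81)
Final: r_3 = 52, and one checks f(r_3) ≡ 0 mod 3^4.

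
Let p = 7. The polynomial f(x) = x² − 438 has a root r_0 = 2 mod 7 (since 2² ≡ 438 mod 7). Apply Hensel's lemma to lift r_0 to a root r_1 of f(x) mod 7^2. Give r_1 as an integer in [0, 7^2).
r_1 = 37 (mod 49)

Hensel's recurrence: r_{i+1} = r_i − f(r_i)·(f′(r_i))^{-1} mod 7^{i+2}, with f′(x) = 2x. Iterate:
  r_0 = 2 (mod 7)
  r_1 = 37 (mod 49)
Final: r_1 = 37, and one checks f(r_1) ≡ 0 mod 7^2.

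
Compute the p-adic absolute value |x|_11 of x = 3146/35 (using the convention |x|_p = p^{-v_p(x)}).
|3146/35|_11 = 1/121

Step 1 — compute v_11(x) by factoring powers of 11 out of the numerator and denominator: v_11(3146/35) = 2. Step 2 — apply |x|_p = p^{-v_p(x)} = 11^{-2} = 1/121.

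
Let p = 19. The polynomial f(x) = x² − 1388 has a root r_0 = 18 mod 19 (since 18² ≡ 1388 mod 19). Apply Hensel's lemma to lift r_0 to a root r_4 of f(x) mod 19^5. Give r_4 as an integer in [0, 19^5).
r_4 = 1660447 (mod 2476099)

Hensel's recurrence: r_{i+1} = r_i − f(r_i)·(f′(r_i))^{-1} mod 19^{i+2}, with f′(x) = 2x. Iterate:
  r_0 = 18 (mod 19)
  r_1 = 208 (mod 361)
  r_2 = 569 (mod 6859)
  r_3 = 96595 (mod 130321)
  r_4 = 1660447 (mod 2476099)
Final: r_4 = 1660447, and one checks f(r_4) ≡ 0 mod 19^5.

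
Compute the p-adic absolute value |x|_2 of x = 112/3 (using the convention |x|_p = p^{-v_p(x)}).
|112/3|_2 = 1/16

Step 1 — compute v_2(x) by factoring powers of 2 out of the numerator and denominator: v_2(112/3) = 4. Step 2 — apply |x|_p = p^{-v_p(x)} = 2^{-4} = 1/16.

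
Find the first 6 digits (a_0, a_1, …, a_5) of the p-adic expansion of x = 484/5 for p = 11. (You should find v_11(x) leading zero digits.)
(a_0, …, a_5) = (0, 0, 3, 2, 2, 2)

v_11(484/5) = 2, so a_0 = ... = a_1 = 0. Factor out: x = 11^2 · u with u = 4/5 a unit in ℤ_11. Expand u iteratively via a_{v+i} = u_i mod 11, u_{i+1} = (u_i − a_{v+i})/11:
  u_0 = 4/5;  a_2 = 3;  u_1 = (u_0 − 3)/11 = -1/5
  u_1 = -1/5;  a_3 = 2;  u_2 = (u_1 − 2)/11 = -1/5
  u_2 = -1/5;  a_4 = 2;  u_3 = (u_2 − 2)/11 = -1/5
  u_3 = -1/5;  a_5 = 2;  u_4 = (u_3 − 2)/11 = -1/5
Digits: (0, 0, 3, 2, 2, 2).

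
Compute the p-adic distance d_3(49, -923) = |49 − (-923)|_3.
d_3(49, -923) = 1/243

Step 1 — x − y = 49 − (-923) = 972. Step 2 — v_3(972) = 5 (factor: 972 = (3^5 · 4); the sign does not affect v_p). Step 3 — |x − y|_3 = 3^{-5} = 1/243.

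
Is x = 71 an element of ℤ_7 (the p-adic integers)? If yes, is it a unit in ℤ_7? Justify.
x ∈ ℤ_7^× (unit); v_7(x) = 0

ℤ_7 = {x ∈ ℚ_7 : v_7(x) ≥ 0} and ℤ_7^× = {x ∈ ℤ_7 : v_7(x) = 0}. Here v_7(71) = v_7(num) − v_7(den) = 0; compare against these criteria.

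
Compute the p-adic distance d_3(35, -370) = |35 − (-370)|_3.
d_3(35, -370) = 1/81

Step 1 — x − y = 35 − (-370) = 405. Step 2 — v_3(405) = 4 (factor: 405 = (3^4 · 5); the sign does not affect v_p). Step 3 — |x − y|_3 = 3^{-4} = 1/81.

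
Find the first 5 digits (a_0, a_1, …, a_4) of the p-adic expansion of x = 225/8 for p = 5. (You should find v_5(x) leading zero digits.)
(a_0, …, a_4) = (0, 0, 3, 4, 1)

v_5(225/8) = 2, so a_0 = ... = a_1 = 0. Factor out: x = 5^2 · u with u = 9/8 a unit in ℤ_5. Expand u iteratively via a_{v+i} = u_i mod 5, u_{i+1} = (u_i − a_{v+i})/5:
  u_0 = 9/8;  a_2 = 3;  u_1 = (u_0 − 3)/5 = -3/8
  u_1 = -3/8;  a_3 = 4;  u_2 = (u_1 − 4)/5 = -7/8
  u_2 = -7/8;  a_4 = 1;  u_3 = (u_2 − 1)/5 = -3/8
Digits: (0, 0, 3, 4, 1).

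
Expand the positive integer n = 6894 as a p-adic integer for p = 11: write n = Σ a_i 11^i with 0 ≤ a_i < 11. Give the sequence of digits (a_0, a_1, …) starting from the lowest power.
(a_0, a_1, …) = (8, 10, 1, 5)

Repeated division by 11 gives the digits low-to-high: 6894 = 8 + 10·11^1 + 1·11^2 + 5·11^3. Digit sequence: (8, 10, 1, 5).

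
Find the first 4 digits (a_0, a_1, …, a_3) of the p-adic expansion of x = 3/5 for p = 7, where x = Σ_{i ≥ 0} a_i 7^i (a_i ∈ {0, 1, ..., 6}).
(a_0, …, a_3) = (2, 4, 5, 2)

v_7(3/5) = 0 (numerator and denominator both coprime to 7), so x ∈ ℤ_7^×. Compute digits iteratively via a_i = x_i mod 7, x_{i+1} = (x_i − a_i)/7, with x_0 = x:
  x_0 = 3/5;  a_0 = 2;  x_1 = (x_0 − 2)/7 = -1/5
  x_1 = -1/5;  a_1 = 4;  x_2 = (x_1 − 4)/7 = -3/5
  x_2 = -3/5;  a_2 = 5;  x_3 = (x_2 − 5)/7 = -4/5
  x_3 = -4/5;  a_3 = 2;  x_4 = (x_3 − 2)/7 = -2/5
Digits: (2, 4, 5, 2).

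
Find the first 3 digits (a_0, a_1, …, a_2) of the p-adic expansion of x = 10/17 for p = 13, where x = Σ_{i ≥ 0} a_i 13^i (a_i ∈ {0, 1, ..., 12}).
(a_0, …, a_2) = (9, 7, 4)

v_13(10/17) = 0 (numerator and denominator both coprime to 13), so x ∈ ℤ_13^×. Compute digits iteratively via a_i = x_i mod 13, x_{i+1} = (x_i − a_i)/13, with x_0 = x:
  x_0 = 10/17;  a_0 = 9;  x_1 = (x_0 − 9)/13 = -11/17
  x_1 = -11/17;  a_1 = 7;  x_2 = (x_1 − 7)/13 = -10/17
  x_2 = -10/17;  a_2 = 4;  x_3 = (x_2 − 4)/13 = -6/17
Digits: (9, 7, 4).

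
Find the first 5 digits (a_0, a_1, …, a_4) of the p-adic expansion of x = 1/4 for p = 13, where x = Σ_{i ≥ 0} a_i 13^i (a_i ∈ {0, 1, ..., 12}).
(a_0, …, a_4) = (10, 9, 9, 9, 9)

v_13(1/4) = 0 (numerator and denominator both coprime to 13), so x ∈ ℤ_13^×. Compute digits iteratively via a_i = x_i mod 13, x_{i+1} = (x_i − a_i)/13, with x_0 = x:
  x_0 = 1/4;  a_0 = 10;  x_1 = (x_0 − 10)/13 = -3/4
  x_1 = -3/4;  a_1 = 9;  x_2 = (x_1 − 9)/13 = -3/4
  x_2 = -3/4;  a_2 = 9;  x_3 = (x_2 − 9)/13 = -3/4
  x_3 = -3/4;  a_3 = 9;  x_4 = (x_3 − 9)/13 = -3/4
  x_4 = -3/4;  a_4 = 9;  x_5 = (x_4 − 9)/13 = -3/4
Digits: (10, 9, 9, 9, 9).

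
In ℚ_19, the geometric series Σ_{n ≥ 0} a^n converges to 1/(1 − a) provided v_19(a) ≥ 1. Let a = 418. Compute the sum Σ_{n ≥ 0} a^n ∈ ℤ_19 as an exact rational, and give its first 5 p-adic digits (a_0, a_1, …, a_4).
Σ a^n = 1/(1 − a) = -1/417;  first 5 digits = (1, 3, 10, 14, 15)

v_19(a) = 1 ≥ 1, so the series converges in ℤ_19 to 1/(1 − a) = 1/(1 − 418) = -1/417. Expand this rational in ℤ_19: compute digits iteratively via d_i = x_i mod 19, x_{i+1} = (x_i − d_i)/19. The first 5 digits are (1, 3, 10, 14, 15).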